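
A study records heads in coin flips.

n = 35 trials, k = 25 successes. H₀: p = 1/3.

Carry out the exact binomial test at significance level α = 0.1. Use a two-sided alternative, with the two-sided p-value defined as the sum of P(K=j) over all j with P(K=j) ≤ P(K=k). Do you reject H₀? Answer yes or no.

Exact binomial: n=35, k=25, p₀=1/3=0.3333
P(X=j) = C(n,j)·p₀^j·(1−p₀)^(n−j); p = Σ P(X=j) over j with P(X=j) ≤ P(X=25)
p-value (two-sided) = 0.00001
At α=0.1: p < α → reject H₀

reject H₀: yes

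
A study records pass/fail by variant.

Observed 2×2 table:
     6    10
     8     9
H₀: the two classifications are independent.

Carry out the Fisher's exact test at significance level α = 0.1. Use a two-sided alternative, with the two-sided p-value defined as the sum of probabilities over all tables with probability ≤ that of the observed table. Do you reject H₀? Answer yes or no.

Margins: r₁=16, r₂=17, c₁=14, c₂=19, n=33
p_obs = C(16,6)·C(17,8)/C(33,14); sum pmf over tables with pmf ≤ p_obs
p-value (two-sided) = 0.72828
At α=0.1: p ≥ α → fail to reject H₀

reject H₀: no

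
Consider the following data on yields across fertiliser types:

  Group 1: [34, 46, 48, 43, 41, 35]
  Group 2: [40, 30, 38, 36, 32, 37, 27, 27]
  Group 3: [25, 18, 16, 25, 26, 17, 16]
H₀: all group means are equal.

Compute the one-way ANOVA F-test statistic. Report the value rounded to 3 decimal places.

Group means [41.17, 33.38, 20.43], grand mean 31.286
SSB = Σnᵢ(x̄ᵢ−x̄)² = 1445.863; SSW = ΣΣ(x−x̄ᵢ)² = 472.423
MSB = 1445.863/2 = 722.9315; MSW = 472.423/18 = 26.2457
F = MSB/MSW = 27.5448
df = (2, 18)

test statistic = 27.545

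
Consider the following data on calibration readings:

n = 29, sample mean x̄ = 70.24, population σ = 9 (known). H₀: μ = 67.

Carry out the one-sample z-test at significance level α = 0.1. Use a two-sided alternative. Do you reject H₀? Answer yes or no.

SE = σ/√n = 9/√29 = 1.6713
z = (x̄−μ₀)/SE = (70.24−67)/1.6713 = 1.9387
p-value (two-sided) = 0.05254
At α=0.1: p < α → reject H₀

reject H₀: yes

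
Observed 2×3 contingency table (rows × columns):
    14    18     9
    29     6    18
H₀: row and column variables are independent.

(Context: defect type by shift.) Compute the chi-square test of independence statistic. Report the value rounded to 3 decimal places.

test statistic = 12.911

Row totals [41, 53], col totals [43, 24, 27], n=94
χ² = (14−18.76)²/18.76 + (18−10.47)²/10.47 + (9−11.78)²/11.78 + (29−24.24)²/24.24 + (6−13.53)²/13.53 + (18−15.22)²/15.22 = 12.9111
df = 2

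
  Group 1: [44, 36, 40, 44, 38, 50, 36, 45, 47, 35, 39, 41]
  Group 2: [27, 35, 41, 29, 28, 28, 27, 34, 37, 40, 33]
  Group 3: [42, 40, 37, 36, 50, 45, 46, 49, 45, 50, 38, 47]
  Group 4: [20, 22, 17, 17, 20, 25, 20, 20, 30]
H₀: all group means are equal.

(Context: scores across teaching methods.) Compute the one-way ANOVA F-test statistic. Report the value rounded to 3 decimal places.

test statistic = 44.753

Group means [41.25, 32.64, 43.75, 21.22], grand mean 35.682
SSB = Σnᵢ(x̄ᵢ−x̄)² = 3136.944; SSW = ΣΣ(x−x̄ᵢ)² = 934.601
MSB = 3136.944/3 = 1045.6481; MSW = 934.601/40 = 23.3650
F = MSB/MSW = 44.7527
df = (3, 40)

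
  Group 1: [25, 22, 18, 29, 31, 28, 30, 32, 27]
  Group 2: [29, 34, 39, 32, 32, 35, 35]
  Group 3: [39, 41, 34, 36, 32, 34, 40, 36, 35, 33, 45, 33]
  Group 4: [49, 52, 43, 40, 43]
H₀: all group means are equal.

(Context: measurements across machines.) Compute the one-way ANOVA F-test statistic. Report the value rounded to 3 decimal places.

test statistic = 22.907

Group means [26.89, 33.71, 36.50, 45.40], grand mean 34.636
SSB = Σnᵢ(x̄ᵢ−x̄)² = 1167.119; SSW = ΣΣ(x−x̄ᵢ)² = 492.517
MSB = 1167.119/3 = 389.0396; MSW = 492.517/29 = 16.9834
F = MSB/MSW = 22.9071
df = (3, 29)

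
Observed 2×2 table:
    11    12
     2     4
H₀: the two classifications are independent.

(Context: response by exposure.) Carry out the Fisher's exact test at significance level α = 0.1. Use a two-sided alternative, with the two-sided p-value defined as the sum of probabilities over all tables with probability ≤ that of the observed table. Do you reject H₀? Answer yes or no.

reject H₀: no

Margins: r₁=23, r₂=6, c₁=13, c₂=16, n=29
p_obs = C(23,11)·C(6,2)/C(29,13); sum pmf over tables with pmf ≤ p_obs
p-value (two-sided) = 0.66284
At α=0.1: p ≥ α → fail to reject H₀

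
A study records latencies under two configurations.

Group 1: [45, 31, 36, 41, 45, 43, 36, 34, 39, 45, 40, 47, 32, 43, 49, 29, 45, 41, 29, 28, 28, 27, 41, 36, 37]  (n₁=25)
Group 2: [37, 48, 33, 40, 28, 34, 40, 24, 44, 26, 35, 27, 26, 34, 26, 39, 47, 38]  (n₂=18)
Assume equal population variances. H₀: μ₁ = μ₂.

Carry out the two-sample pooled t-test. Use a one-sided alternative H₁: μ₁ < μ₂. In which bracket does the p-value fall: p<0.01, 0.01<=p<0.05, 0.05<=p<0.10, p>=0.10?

p-value bracket: p>=0.10

x̄₁=37.880, s₁=6.698, n₁=25
x̄₂=34.778, s₂=7.496, n₂=18
s_p² = [24·6.698² + 17·7.496²]/41 = 49.5549
SE = √(s_p²·(1/25+1/18)) = 2.1761
t = (37.880−34.778)/2.1761 = 1.4256
df = 41
p-value (one-sided, H₁ less) = 0.91923
→ bracket: p>=0.10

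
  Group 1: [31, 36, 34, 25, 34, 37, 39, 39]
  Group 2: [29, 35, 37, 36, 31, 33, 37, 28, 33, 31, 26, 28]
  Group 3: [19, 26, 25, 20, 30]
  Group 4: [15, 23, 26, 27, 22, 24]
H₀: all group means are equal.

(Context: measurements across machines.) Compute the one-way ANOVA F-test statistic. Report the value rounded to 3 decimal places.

Group means [34.38, 32.00, 24.00, 22.83], grand mean 29.548
SSB = Σnᵢ(x̄ᵢ−x̄)² = 682.969; SSW = ΣΣ(x−x̄ᵢ)² = 480.708
MSB = 682.969/3 = 227.6564; MSW = 480.708/27 = 17.8040
F = MSB/MSW = 12.7868
df = (3, 27)

test statistic = 12.787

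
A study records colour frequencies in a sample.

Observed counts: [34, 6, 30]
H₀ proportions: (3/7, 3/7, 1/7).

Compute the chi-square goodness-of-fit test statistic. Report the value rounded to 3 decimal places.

test statistic = 59.733

n = 70; E_i = n·p_i = [30.00, 30.00, 10.00]
χ² = (34−30.00)²/30.00 + (6−30.00)²/30.00 + (30−10.00)²/10.00 = 59.7333
df = 2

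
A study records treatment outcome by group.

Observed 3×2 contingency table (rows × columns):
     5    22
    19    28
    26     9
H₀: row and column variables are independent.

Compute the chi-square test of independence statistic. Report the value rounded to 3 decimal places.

test statistic = 20.078

Row totals [27, 47, 35], col totals [50, 59], n=109
χ² = (5−12.39)²/12.39 + (22−14.61)²/14.61 + (19−21.56)²/21.56 + (28−25.44)²/25.44 + (26−16.06)²/16.06 + (9−18.94)²/18.94 = 20.0780
df = 2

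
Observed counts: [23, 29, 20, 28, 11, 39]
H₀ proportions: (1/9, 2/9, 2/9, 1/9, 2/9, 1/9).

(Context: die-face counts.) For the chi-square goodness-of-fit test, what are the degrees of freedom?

df = k − 1 = 6 − 1 = 5

degrees of freedom = 5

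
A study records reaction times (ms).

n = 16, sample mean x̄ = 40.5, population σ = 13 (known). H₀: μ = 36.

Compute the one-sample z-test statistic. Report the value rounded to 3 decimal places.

test statistic = 1.385

SE = σ/√n = 13/√16 = 3.2500
z = (x̄−μ₀)/SE = (40.5−36)/3.2500 = 1.3846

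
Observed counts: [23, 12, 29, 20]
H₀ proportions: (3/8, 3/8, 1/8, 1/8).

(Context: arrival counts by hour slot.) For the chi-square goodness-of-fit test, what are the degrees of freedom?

degrees of freedom = 3

df = k − 1 = 4 − 1 = 3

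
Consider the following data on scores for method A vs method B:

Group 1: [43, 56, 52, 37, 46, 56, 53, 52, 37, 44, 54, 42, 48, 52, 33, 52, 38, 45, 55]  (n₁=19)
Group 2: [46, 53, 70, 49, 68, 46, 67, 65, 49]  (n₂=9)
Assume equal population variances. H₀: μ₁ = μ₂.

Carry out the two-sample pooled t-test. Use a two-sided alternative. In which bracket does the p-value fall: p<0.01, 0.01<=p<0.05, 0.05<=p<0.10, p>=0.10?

p-value bracket: p<0.01

x̄₁=47.105, s₁=7.241, n₁=19
x̄₂=57.000, s₂=10.247, n₂=9
s_p² = [18·7.241² + 8·10.247²]/26 = 68.6073
SE = √(s_p²·(1/19+1/9)) = 3.3517
t = (47.105−57.000)/3.3517 = -2.9521
df = 26
p-value (two-sided) = 0.00661
→ bracket: p<0.01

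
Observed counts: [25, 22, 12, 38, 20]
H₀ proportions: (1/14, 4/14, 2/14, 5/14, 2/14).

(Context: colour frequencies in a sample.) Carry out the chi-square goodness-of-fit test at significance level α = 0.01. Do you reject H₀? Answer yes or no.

reject H₀: yes

n = 117; E_i = n·p_i = [8.36, 33.43, 16.71, 41.79, 16.71]
χ² = (25−8.36)²/8.36 + (22−33.43)²/33.43 + (12−16.71)²/16.71 + (38−41.79)²/41.79 + (20−16.71)²/16.71 = 39.3692
df = 4
p-value (upper-tail) = 0.00000
At α=0.01: p < α → reject H₀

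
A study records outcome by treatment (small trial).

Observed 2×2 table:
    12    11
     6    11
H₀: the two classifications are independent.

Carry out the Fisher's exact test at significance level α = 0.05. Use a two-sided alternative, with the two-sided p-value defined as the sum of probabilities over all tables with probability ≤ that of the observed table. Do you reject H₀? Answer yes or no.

Margins: r₁=23, r₂=17, c₁=18, c₂=22, n=40
p_obs = C(23,12)·C(17,6)/C(40,18); sum pmf over tables with pmf ≤ p_obs
p-value (two-sided) = 0.34756
At α=0.05: p ≥ α → fail to reject H₀

reject H₀: no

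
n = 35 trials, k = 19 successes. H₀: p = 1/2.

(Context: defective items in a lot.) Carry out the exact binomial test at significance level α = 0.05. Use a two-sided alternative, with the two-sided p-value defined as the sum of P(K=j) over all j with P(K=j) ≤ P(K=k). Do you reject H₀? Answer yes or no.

reject H₀: no

Exact binomial: n=35, k=19, p₀=1/2=0.5000
P(X=j) = C(n,j)·p₀^j·(1−p₀)^(n−j); p = Σ P(X=j) over j with P(X=j) ≤ P(X=19)
p-value (two-sided) = 0.73588
At α=0.05: p ≥ α → fail to reject H₀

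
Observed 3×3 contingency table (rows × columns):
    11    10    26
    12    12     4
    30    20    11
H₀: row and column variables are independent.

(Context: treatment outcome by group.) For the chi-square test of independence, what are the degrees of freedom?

df = (r−1)(c−1) = (3−1)·(3−1) = 4

degrees of freedom = 4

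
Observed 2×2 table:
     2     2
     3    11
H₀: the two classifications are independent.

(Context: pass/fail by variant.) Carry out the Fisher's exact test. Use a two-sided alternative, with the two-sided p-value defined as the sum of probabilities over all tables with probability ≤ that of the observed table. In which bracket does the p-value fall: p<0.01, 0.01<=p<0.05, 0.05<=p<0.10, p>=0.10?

Margins: r₁=4, r₂=14, c₁=5, c₂=13, n=18
p_obs = C(4,2)·C(14,3)/C(18,5); sum pmf over tables with pmf ≤ p_obs
p-value (two-sided) = 0.53268
→ bracket: p>=0.10

p-value bracket: p>=0.10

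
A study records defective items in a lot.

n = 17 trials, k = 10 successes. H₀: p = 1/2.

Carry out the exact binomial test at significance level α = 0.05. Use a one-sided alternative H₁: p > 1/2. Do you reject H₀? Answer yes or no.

Exact binomial: n=17, k=10, p₀=1/2=0.5000
P(X≥10) from Σ C(n,i)·p₀^i·(1−p₀)^(n−i)
p-value (one-sided, H₁ greater) = 0.31453
At α=0.05: p ≥ α → fail to reject H₀

reject H₀: no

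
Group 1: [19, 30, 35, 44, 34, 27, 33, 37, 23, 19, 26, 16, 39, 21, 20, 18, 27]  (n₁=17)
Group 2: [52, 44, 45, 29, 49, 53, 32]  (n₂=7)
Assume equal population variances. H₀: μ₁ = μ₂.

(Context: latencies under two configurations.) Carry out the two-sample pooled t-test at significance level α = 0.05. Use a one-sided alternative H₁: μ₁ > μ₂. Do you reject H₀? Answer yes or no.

x̄₁=27.529, s₁=8.360, n₁=17
x̄₂=43.429, s₂=9.467, n₂=7
s_p² = [16·8.360² + 6·9.467²]/22 = 75.2704
SE = √(s_p²·(1/17+1/7)) = 3.8962
t = (27.529−43.429)/3.8962 = -4.0807
df = 22
p-value (one-sided, H₁ greater) = 0.99975
At α=0.05: p ≥ α → fail to reject H₀

reject H₀: no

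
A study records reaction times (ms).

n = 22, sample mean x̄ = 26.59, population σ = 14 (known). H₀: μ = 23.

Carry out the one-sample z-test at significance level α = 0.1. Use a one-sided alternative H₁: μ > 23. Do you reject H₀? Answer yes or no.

SE = σ/√n = 14/√22 = 2.9848
z = (x̄−μ₀)/SE = (26.59−23)/2.9848 = 1.2028
p-value (one-sided, H₁ greater) = 0.11454
At α=0.1: p ≥ α → fail to reject H₀

reject H₀: no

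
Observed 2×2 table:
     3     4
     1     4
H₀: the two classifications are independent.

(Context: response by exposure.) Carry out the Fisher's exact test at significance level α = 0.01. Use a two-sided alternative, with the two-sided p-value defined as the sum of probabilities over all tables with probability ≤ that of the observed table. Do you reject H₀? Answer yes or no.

reject H₀: no

Margins: r₁=7, r₂=5, c₁=4, c₂=8, n=12
p_obs = C(7,3)·C(5,1)/C(12,4); sum pmf over tables with pmf ≤ p_obs
p-value (two-sided) = 0.57576
At α=0.01: p ≥ α → fail to reject H₀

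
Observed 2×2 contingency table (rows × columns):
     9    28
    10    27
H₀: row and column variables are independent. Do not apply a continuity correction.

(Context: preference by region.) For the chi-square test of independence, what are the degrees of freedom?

df = (r−1)(c−1) = (2−1)·(2−1) = 1

degrees of freedom = 1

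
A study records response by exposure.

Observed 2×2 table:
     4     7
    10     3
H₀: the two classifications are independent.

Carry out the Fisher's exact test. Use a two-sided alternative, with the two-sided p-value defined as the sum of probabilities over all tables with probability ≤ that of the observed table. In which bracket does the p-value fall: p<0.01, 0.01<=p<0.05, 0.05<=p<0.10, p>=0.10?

p-value bracket: 0.05<=p<0.10

Margins: r₁=11, r₂=13, c₁=14, c₂=10, n=24
p_obs = C(11,4)·C(13,10)/C(24,14); sum pmf over tables with pmf ≤ p_obs
p-value (two-sided) = 0.09530
→ bracket: 0.05<=p<0.10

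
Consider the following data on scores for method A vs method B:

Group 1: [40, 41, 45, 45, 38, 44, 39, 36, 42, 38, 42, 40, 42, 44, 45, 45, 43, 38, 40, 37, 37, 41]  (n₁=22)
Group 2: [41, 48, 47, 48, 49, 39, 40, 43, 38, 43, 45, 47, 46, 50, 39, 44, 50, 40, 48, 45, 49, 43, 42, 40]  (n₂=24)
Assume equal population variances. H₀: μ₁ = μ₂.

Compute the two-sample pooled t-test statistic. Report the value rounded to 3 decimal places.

x̄₁=41.000, s₁=2.928, n₁=22
x̄₂=44.333, s₂=3.852, n₂=24
s_p² = [21·2.928² + 23·3.852²]/44 = 11.8485
SE = √(s_p²·(1/22+1/24)) = 1.0160
t = (41.000−44.333)/1.0160 = -3.2808
df = 44

test statistic = -3.281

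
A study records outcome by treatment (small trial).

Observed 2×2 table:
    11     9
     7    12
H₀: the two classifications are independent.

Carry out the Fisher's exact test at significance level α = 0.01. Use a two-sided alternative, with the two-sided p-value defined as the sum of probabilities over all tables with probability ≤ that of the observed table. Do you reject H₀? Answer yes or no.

reject H₀: no

Margins: r₁=20, r₂=19, c₁=18, c₂=21, n=39
p_obs = C(20,11)·C(19,7)/C(39,18); sum pmf over tables with pmf ≤ p_obs
p-value (two-sided) = 0.34064
At α=0.01: p ≥ α → fail to reject H₀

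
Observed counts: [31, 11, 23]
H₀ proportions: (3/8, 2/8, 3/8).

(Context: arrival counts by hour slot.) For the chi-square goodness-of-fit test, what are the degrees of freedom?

degrees of freedom = 2

df = k − 1 = 3 − 1 = 2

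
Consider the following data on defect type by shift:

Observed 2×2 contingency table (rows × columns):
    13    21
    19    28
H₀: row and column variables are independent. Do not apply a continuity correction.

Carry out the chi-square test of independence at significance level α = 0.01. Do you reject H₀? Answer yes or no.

reject H₀: no

Row totals [34, 47], col totals [32, 49], n=81
χ² = (13−13.43)²/13.43 + (21−20.57)²/20.57 + (19−18.57)²/18.57 + (28−28.43)²/28.43 = 0.0396
df = 1
p-value (upper-tail) = 0.84226
At α=0.01: p ≥ α → fail to reject H₀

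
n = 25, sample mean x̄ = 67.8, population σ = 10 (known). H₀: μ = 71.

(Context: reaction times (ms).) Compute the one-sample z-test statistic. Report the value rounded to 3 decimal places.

test statistic = -1.600

SE = σ/√n = 10/√25 = 2.0000
z = (x̄−μ₀)/SE = (67.8−71)/2.0000 = -1.6000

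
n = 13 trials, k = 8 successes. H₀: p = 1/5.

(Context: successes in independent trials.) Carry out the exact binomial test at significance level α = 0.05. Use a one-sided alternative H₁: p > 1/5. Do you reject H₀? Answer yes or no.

reject H₀: yes

Exact binomial: n=13, k=8, p₀=1/5=0.2000
P(X≥8) from Σ C(n,i)·p₀^i·(1−p₀)^(n−i)
p-value (one-sided, H₁ greater) = 0.00125
At α=0.05: p < α → reject H₀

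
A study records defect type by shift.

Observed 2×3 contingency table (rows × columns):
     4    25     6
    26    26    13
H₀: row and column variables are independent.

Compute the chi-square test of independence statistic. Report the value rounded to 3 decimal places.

Row totals [35, 65], col totals [30, 51, 19], n=100
χ² = (4−10.50)²/10.50 + (25−17.85)²/17.85 + (6−6.65)²/6.65 + (26−19.50)²/19.50 + (26−33.15)²/33.15 + (13−12.35)²/12.35 = 10.6944
df = 2

test statistic = 10.694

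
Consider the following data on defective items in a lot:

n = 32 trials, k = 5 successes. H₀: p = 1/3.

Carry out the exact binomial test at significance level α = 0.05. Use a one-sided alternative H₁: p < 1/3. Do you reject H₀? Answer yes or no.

reject H₀: yes

Exact binomial: n=32, k=5, p₀=1/3=0.3333
P(X≤5) from Σ C(n,i)·p₀^i·(1−p₀)^(n−i)
p-value (one-sided, H₁ less) = 0.02156
At α=0.05: p < α → reject H₀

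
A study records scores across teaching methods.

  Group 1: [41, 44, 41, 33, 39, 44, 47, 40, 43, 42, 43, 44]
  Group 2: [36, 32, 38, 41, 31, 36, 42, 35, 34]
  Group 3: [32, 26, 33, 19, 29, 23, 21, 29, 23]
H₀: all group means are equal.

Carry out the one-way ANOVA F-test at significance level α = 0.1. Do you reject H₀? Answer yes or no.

reject H₀: yes

Group means [41.75, 36.11, 26.11], grand mean 35.367
SSB = Σnᵢ(x̄ᵢ−x̄)² = 1264.939; SSW = ΣΣ(x−x̄ᵢ)² = 440.028
MSB = 1264.939/2 = 632.4694; MSW = 440.028/27 = 16.2973
F = MSB/MSW = 38.8082
df = (2, 27)
p-value (upper-tail) = 0.00000
At α=0.1: p < α → reject H₀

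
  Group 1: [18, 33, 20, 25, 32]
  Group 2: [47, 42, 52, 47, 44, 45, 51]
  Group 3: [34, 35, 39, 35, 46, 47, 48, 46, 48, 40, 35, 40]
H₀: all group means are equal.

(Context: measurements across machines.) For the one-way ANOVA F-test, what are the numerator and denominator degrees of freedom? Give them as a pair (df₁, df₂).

degrees of freedom = [2, 21]

k = 3 groups, N = 24 total
df = (k−1, N−k) = (3−1, 24−3) = (2, 21)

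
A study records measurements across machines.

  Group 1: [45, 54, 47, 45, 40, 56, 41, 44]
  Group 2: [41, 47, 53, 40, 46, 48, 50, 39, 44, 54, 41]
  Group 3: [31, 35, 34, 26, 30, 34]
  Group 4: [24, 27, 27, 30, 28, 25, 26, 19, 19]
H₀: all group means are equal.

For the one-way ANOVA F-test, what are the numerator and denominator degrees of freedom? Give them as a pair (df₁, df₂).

degrees of freedom = [3, 30]

k = 4 groups, N = 34 total
df = (k−1, N−k) = (4−1, 34−4) = (3, 30)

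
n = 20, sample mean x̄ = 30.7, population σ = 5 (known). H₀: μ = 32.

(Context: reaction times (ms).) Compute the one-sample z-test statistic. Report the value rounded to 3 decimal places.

SE = σ/√n = 5/√20 = 1.1180
z = (x̄−μ₀)/SE = (30.7−32)/1.1180 = -1.1628

test statistic = -1.163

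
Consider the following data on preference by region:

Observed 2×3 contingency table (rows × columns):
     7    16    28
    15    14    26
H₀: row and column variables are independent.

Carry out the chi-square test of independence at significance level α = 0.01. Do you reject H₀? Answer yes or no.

Row totals [51, 55], col totals [22, 30, 54], n=106
χ² = (7−10.58)²/10.58 + (16−14.43)²/14.43 + (28−25.98)²/25.98 + (15−11.42)²/11.42 + (14−15.57)²/15.57 + (26−28.02)²/28.02 = 2.9698
df = 2
p-value (upper-tail) = 0.22653
At α=0.01: p ≥ α → fail to reject H₀

reject H₀: no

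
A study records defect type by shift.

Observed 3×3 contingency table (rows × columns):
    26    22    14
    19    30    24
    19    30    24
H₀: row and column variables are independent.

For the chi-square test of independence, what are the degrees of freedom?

df = (r−1)(c−1) = (3−1)·(3−1) = 4

degrees of freedom = 4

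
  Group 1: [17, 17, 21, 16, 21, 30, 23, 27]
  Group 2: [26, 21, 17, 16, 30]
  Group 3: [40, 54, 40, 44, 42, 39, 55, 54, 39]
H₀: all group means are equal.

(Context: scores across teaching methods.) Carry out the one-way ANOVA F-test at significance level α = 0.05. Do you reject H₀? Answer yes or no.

Group means [21.50, 22.00, 45.22], grand mean 31.318
SSB = Σnᵢ(x̄ᵢ−x̄)² = 2945.217; SSW = ΣΣ(x−x̄ᵢ)² = 711.556
MSB = 2945.217/2 = 1472.6086; MSW = 711.556/19 = 37.4503
F = MSB/MSW = 39.3217
df = (2, 19)
p-value (upper-tail) = 0.00000
At α=0.05: p < α → reject H₀

reject H₀: yes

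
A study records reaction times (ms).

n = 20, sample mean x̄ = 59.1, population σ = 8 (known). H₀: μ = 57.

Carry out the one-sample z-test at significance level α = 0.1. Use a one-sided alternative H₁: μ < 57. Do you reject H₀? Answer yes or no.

reject H₀: no

SE = σ/√n = 8/√20 = 1.7889
z = (x̄−μ₀)/SE = (59.1−57)/1.7889 = 1.1739
p-value (one-sided, H₁ less) = 0.87979
At α=0.1: p ≥ α → fail to reject H₀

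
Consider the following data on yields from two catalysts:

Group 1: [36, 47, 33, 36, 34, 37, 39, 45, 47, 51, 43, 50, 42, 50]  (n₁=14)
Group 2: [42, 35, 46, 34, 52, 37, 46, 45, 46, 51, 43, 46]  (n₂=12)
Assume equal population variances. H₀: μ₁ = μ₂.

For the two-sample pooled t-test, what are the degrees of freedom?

df = n₁ + n₂ − 2 = 14 + 12 − 2 = 24

degrees of freedom = 24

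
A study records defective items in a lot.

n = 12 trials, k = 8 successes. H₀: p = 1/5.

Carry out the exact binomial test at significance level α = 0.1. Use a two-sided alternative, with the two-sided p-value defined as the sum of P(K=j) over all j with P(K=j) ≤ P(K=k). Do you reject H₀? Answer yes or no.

reject H₀: yes

Exact binomial: n=12, k=8, p₀=1/5=0.2000
P(X=j) = C(n,j)·p₀^j·(1−p₀)^(n−j); p = Σ P(X=j) over j with P(X=j) ≤ P(X=8)
p-value (two-sided) = 0.00058
At α=0.1: p < α → reject H₀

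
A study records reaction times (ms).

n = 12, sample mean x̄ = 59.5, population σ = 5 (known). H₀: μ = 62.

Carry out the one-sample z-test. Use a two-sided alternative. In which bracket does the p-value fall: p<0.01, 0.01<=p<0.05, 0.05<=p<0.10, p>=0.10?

SE = σ/√n = 5/√12 = 1.4434
z = (x̄−μ₀)/SE = (59.5−62)/1.4434 = -1.7321
p-value (two-sided) = 0.08326
→ bracket: 0.05<=p<0.10

p-value bracket: 0.05<=p<0.10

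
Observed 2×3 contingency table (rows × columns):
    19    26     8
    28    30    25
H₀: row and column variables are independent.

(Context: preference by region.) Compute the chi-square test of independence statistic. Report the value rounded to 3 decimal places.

Row totals [53, 83], col totals [47, 56, 33], n=136
χ² = (19−18.32)²/18.32 + (26−21.82)²/21.82 + (8−12.86)²/12.86 + (28−28.68)²/28.68 + (30−34.18)²/34.18 + (25−20.14)²/20.14 = 4.3613
df = 2

test statistic = 4.361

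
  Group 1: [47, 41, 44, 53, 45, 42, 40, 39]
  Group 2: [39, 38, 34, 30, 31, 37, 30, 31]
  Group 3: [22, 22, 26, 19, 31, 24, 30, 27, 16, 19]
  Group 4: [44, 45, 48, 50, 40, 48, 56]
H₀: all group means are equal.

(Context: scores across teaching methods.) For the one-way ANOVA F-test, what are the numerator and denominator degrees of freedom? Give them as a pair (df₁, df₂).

k = 4 groups, N = 33 total
df = (k−1, N−k) = (4−1, 33−4) = (3, 29)

degrees of freedom = [3, 29]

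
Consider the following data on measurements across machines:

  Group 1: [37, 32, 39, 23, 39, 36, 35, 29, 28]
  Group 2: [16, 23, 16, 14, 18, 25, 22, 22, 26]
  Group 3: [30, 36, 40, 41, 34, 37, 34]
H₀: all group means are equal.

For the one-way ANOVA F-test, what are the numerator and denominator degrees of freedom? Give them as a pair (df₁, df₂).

k = 3 groups, N = 25 total
df = (k−1, N−k) = (3−1, 25−3) = (2, 22)

degrees of freedom = [2, 22]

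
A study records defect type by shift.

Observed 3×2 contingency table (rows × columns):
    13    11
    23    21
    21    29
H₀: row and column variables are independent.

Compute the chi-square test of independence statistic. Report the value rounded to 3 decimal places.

Row totals [24, 44, 50], col totals [57, 61], n=118
χ² = (13−11.59)²/11.59 + (11−12.41)²/12.41 + (23−21.25)²/21.25 + (21−22.75)²/22.75 + (21−24.15)²/24.15 + (29−25.85)²/25.85 = 1.4036
df = 2

test statistic = 1.404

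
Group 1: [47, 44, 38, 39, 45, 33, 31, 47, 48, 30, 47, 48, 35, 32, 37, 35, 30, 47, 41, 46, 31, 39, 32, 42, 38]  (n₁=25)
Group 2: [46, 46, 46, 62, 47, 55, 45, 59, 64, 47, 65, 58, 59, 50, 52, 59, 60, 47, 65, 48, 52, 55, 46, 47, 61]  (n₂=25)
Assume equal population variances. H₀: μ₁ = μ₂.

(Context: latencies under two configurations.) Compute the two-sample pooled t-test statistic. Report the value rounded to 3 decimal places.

x̄₁=39.280, s₁=6.458, n₁=25
x̄₂=53.640, s₂=6.993, n₂=25
s_p² = [24·6.458² + 24·6.993²]/48 = 45.3083
SE = √(s_p²·(1/25+1/25)) = 1.9039
t = (39.280−53.640)/1.9039 = -7.5426
df = 48

test statistic = -7.543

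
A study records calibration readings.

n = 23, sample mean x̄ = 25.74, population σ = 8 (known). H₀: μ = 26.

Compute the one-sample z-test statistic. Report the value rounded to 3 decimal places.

SE = σ/√n = 8/√23 = 1.6681
z = (x̄−μ₀)/SE = (25.74−26)/1.6681 = -0.1559

test statistic = -0.156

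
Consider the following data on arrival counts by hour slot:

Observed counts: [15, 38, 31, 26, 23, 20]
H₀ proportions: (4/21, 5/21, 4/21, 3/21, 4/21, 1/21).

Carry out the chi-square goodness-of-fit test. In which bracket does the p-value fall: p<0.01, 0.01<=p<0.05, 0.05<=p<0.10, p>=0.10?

p-value bracket: p<0.01

n = 153; E_i = n·p_i = [29.14, 36.43, 29.14, 21.86, 29.14, 7.29]
χ² = (15−29.14)²/29.14 + (38−36.43)²/36.43 + (31−29.14)²/29.14 + (26−21.86)²/21.86 + (23−29.14)²/29.14 + (20−7.29)²/7.29 = 31.3173
df = 5
p-value (upper-tail) = 0.00001
→ bracket: p<0.01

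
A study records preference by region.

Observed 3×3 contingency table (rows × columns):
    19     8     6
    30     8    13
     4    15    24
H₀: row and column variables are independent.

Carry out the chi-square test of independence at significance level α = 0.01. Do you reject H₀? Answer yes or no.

reject H₀: yes

Row totals [33, 51, 43], col totals [53, 31, 43], n=127
χ² = (19−13.77)²/13.77 + (8−8.06)²/8.06 + (6−11.17)²/11.17 + (30−21.28)²/21.28 + (8−12.45)²/12.45 + (13−17.27)²/17.27 + (4−17.94)²/17.94 + (15−10.50)²/10.50 + (24−14.56)²/14.56 = 29.4862
df = 4
p-value (upper-tail) = 0.00001
At α=0.01: p < α → reject H₀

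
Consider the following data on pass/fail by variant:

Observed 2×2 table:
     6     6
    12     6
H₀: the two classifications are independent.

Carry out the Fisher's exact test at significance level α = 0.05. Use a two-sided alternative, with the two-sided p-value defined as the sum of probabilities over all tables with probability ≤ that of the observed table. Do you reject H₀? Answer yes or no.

reject H₀: no

Margins: r₁=12, r₂=18, c₁=18, c₂=12, n=30
p_obs = C(12,6)·C(18,12)/C(30,18); sum pmf over tables with pmf ≤ p_obs
p-value (two-sided) = 0.45817
At α=0.05: p ≥ α → fail to reject H₀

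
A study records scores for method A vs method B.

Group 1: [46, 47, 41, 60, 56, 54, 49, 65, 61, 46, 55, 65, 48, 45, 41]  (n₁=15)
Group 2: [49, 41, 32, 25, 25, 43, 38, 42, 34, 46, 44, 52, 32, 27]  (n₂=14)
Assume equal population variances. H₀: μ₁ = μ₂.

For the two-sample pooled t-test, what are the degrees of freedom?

degrees of freedom = 27

df = n₁ + n₂ − 2 = 15 + 14 − 2 = 27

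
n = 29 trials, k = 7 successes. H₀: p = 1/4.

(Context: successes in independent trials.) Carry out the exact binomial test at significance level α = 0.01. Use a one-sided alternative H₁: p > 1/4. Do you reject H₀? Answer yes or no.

reject H₀: no

Exact binomial: n=29, k=7, p₀=1/4=0.2500
P(X≥7) from Σ C(n,i)·p₀^i·(1−p₀)^(n−i)
p-value (one-sided, H₁ greater) = 0.61316
At α=0.01: p ≥ α → fail to reject H₀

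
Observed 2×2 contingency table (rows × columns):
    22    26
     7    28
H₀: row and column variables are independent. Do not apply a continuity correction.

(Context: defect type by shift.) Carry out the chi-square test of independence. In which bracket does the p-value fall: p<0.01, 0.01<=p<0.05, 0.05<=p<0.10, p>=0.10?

p-value bracket: 0.01<=p<0.05

Row totals [48, 35], col totals [29, 54], n=83
χ² = (22−16.77)²/16.77 + (26−31.23)²/31.23 + (7−12.23)²/12.23 + (28−22.77)²/22.77 = 5.9423
df = 1
p-value (upper-tail) = 0.01478
→ bracket: 0.01<=p<0.05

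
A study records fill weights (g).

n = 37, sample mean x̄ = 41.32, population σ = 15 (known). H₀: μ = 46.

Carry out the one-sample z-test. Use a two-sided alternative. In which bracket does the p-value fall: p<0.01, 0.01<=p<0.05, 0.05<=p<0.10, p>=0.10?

p-value bracket: 0.05<=p<0.10

SE = σ/√n = 15/√37 = 2.4660
z = (x̄−μ₀)/SE = (41.32−46)/2.4660 = -1.8978
p-value (two-sided) = 0.05772
→ bracket: 0.05<=p<0.10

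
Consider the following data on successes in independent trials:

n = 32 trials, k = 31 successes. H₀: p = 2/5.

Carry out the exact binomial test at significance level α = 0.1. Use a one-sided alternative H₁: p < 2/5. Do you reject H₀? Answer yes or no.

Exact binomial: n=32, k=31, p₀=2/5=0.4000
P(X≤31) from Σ C(n,i)·p₀^i·(1−p₀)^(n−i)
p-value (one-sided, H₁ less) = 1.00000
At α=0.1: p ≥ α → fail to reject H₀

reject H₀: no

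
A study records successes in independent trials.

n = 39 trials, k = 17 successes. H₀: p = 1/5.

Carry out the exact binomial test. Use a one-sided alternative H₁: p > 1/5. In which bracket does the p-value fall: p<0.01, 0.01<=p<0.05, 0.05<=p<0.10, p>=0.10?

p-value bracket: p<0.01

Exact binomial: n=39, k=17, p₀=1/5=0.2000
P(X≥17) from Σ C(n,i)·p₀^i·(1−p₀)^(n−i)
p-value (one-sided, H₁ greater) = 0.00070
→ bracket: p<0.01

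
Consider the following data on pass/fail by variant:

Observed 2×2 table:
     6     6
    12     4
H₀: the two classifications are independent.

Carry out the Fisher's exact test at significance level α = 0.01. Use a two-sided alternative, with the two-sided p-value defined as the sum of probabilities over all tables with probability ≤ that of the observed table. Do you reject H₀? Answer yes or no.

reject H₀: no

Margins: r₁=12, r₂=16, c₁=18, c₂=10, n=28
p_obs = C(12,6)·C(16,12)/C(28,18); sum pmf over tables with pmf ≤ p_obs
p-value (two-sided) = 0.24254
At α=0.01: p ≥ α → fail to reject H₀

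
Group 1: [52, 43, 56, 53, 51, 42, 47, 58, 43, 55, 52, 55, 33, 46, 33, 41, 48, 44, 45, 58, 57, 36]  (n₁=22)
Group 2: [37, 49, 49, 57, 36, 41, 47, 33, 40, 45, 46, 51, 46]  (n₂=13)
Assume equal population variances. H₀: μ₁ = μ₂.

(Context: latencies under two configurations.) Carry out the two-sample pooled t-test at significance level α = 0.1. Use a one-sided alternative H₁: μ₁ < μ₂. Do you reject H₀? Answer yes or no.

x̄₁=47.636, s₁=7.762, n₁=22
x̄₂=44.385, s₂=6.727, n₂=13
s_p² = [21·7.762² + 12·6.727²]/33 = 54.7930
SE = √(s_p²·(1/22+1/13)) = 2.5895
t = (47.636−44.385)/2.5895 = 1.2558
df = 33
p-value (one-sided, H₁ less) = 0.89099
At α=0.1: p ≥ α → fail to reject H₀

reject H₀: no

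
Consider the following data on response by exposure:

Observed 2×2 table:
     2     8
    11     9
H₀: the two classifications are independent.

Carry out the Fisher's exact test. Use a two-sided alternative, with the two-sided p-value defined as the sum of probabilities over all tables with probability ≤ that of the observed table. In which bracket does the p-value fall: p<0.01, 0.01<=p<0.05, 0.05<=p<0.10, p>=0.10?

p-value bracket: p>=0.10

Margins: r₁=10, r₂=20, c₁=13, c₂=17, n=30
p_obs = C(10,2)·C(20,11)/C(30,13); sum pmf over tables with pmf ≤ p_obs
p-value (two-sided) = 0.11935
→ bracket: p>=0.10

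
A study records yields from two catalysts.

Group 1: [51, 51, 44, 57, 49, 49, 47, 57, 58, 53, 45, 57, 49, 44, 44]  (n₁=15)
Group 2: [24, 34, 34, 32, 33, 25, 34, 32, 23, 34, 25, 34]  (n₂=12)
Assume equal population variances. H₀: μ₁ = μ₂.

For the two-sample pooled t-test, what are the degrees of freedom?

degrees of freedom = 25

df = n₁ + n₂ − 2 = 15 + 12 − 2 = 25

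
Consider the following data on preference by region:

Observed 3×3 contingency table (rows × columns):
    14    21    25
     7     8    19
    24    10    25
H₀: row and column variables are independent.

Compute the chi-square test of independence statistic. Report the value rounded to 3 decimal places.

test statistic = 9.199

Row totals [60, 34, 59], col totals [45, 39, 69], n=153
χ² = (14−17.65)²/17.65 + (21−15.29)²/15.29 + (25−27.06)²/27.06 + (7−10.00)²/10.00 + (8−8.67)²/8.67 + (19−15.33)²/15.33 + (24−17.35)²/17.35 + (10−15.04)²/15.04 + (25−26.61)²/26.61 = 9.1990
df = 4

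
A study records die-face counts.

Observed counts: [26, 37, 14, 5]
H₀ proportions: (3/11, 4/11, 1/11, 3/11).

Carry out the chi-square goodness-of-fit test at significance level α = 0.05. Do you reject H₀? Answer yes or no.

n = 82; E_i = n·p_i = [22.36, 29.82, 7.45, 22.36]
χ² = (26−22.36)²/22.36 + (37−29.82)²/29.82 + (14−7.45)²/7.45 + (5−22.36)²/22.36 = 21.5498
df = 3
p-value (upper-tail) = 0.00008
At α=0.05: p < α → reject H₀

reject H₀: yes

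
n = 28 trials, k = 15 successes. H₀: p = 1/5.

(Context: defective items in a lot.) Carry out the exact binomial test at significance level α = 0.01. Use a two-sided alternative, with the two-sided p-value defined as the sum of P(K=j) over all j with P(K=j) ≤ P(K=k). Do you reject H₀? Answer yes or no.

reject H₀: yes

Exact binomial: n=28, k=15, p₀=1/5=0.2000
P(X=j) = C(n,j)·p₀^j·(1−p₀)^(n−j); p = Σ P(X=j) over j with P(X=j) ≤ P(X=15)
p-value (two-sided) = 0.00008
At α=0.01: p < α → reject H₀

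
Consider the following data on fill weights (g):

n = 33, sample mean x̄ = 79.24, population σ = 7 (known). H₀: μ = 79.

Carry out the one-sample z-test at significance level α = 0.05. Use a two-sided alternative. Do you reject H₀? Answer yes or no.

SE = σ/√n = 7/√33 = 1.2185
z = (x̄−μ₀)/SE = (79.24−79)/1.2185 = 0.1970
p-value (two-sided) = 0.84386
At α=0.05: p ≥ α → fail to reject H₀

reject H₀: no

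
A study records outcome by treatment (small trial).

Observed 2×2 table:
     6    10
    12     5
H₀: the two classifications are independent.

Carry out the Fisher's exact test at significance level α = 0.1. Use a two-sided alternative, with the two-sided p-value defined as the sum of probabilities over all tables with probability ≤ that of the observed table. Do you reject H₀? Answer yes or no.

Margins: r₁=16, r₂=17, c₁=18, c₂=15, n=33
p_obs = C(16,6)·C(17,12)/C(33,18); sum pmf over tables with pmf ≤ p_obs
p-value (two-sided) = 0.08441
At α=0.1: p < α → reject H₀

reject H₀: yes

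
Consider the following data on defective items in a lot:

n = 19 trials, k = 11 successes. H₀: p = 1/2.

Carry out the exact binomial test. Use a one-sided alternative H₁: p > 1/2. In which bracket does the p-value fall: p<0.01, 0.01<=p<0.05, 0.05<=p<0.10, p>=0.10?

p-value bracket: p>=0.10

Exact binomial: n=19, k=11, p₀=1/2=0.5000
P(X≥11) from Σ C(n,i)·p₀^i·(1−p₀)^(n−i)
p-value (one-sided, H₁ greater) = 0.32380
→ bracket: p>=0.10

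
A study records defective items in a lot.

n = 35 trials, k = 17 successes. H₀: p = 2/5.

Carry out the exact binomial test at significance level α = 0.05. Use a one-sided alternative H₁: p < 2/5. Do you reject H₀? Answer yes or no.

Exact binomial: n=35, k=17, p₀=2/5=0.4000
P(X≤17) from Σ C(n,i)·p₀^i·(1−p₀)^(n−i)
p-value (one-sided, H₁ less) = 0.88569
At α=0.05: p ≥ α → fail to reject H₀

reject H₀: no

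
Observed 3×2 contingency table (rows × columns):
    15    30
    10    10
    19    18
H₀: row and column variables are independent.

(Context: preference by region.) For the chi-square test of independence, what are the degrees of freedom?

degrees of freedom = 2

df = (r−1)(c−1) = (3−1)·(2−1) = 2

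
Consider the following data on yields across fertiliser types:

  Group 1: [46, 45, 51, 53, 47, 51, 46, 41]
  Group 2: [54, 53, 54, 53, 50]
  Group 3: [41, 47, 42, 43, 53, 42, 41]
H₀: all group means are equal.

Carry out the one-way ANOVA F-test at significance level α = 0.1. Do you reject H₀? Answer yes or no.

Group means [47.50, 52.80, 44.14], grand mean 47.650
SSB = Σnᵢ(x̄ᵢ−x̄)² = 218.893; SSW = ΣΣ(x−x̄ᵢ)² = 235.657
MSB = 218.893/2 = 109.4464; MSW = 235.657/17 = 13.8622
F = MSB/MSW = 7.8953
df = (2, 17)
p-value (upper-tail) = 0.00376
At α=0.1: p < α → reject H₀

reject H₀: yes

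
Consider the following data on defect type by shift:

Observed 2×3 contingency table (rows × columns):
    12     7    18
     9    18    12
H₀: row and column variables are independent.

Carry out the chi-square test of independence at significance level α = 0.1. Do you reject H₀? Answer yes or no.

Row totals [37, 39], col totals [21, 25, 30], n=76
χ² = (12−10.22)²/10.22 + (7−12.17)²/12.17 + (18−14.61)²/14.61 + (9−10.78)²/10.78 + (18−12.83)²/12.83 + (12−15.39)²/15.39 = 6.4204
df = 2
p-value (upper-tail) = 0.04035
At α=0.1: p < α → reject H₀

reject H₀: yes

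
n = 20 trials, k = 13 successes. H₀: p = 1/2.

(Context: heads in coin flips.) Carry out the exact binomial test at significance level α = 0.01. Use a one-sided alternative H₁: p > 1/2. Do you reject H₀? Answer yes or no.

reject H₀: no

Exact binomial: n=20, k=13, p₀=1/2=0.5000
P(X≥13) from Σ C(n,i)·p₀^i·(1−p₀)^(n−i)
p-value (one-sided, H₁ greater) = 0.13159
At α=0.01: p ≥ α → fail to reject H₀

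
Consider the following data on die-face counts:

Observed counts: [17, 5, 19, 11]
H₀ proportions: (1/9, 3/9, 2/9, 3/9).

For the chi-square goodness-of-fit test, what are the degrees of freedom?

df = k − 1 = 4 − 1 = 3

degrees of freedom = 3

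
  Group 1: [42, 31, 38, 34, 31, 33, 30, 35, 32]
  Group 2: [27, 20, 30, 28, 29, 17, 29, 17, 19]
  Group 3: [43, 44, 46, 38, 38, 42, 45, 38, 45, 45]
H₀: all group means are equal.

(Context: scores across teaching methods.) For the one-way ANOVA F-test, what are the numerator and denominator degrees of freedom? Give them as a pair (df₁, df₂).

degrees of freedom = [2, 25]

k = 3 groups, N = 28 total
df = (k−1, N−k) = (3−1, 28−3) = (2, 25)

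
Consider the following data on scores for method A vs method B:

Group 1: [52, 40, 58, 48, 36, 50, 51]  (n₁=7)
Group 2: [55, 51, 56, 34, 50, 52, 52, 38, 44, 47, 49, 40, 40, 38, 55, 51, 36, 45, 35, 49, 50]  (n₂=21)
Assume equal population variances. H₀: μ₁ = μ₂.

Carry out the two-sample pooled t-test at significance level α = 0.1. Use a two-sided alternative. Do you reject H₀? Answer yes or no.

reject H₀: no

x̄₁=47.857, s₁=7.493, n₁=7
x̄₂=46.048, s₂=7.089, n₂=21
s_p² = [6·7.493² + 20·7.089²]/26 = 51.6081
SE = √(s_p²·(1/7+1/21)) = 3.1353
t = (47.857−46.048)/3.1353 = 0.5771
df = 26
p-value (two-sided) = 0.56881
At α=0.1: p ≥ α → fail to reject H₀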